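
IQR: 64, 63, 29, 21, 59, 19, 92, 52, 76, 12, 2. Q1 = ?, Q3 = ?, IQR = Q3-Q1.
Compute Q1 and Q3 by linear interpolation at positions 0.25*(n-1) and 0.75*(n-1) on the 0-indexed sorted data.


Sorted: 2, 12, 19, 21, 29, 52, 59, 63, 64, 76, 92
Q1 (25th %ile) = 20.0000
Q3 (75th %ile) = 63.5000
IQR = 63.5000 - 20.0000 = 43.5000

IQR = 43.5000


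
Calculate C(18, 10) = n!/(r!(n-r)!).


C(18,10) = 18!/(10! × 8!)
= 6402373705728000/(3628800 × 40320)
= 43758

C(18,10) = 43758


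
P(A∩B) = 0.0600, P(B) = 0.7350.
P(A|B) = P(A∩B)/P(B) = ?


P(A|B) = 0.0600/0.7350 = 0.0816

P(A|B) = 0.0816


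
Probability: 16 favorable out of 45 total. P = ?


P = 16/45 = 0.3556

P = 0.3556


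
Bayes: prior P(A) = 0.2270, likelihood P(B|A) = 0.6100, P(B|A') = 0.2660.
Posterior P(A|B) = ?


P(B) = P(B|A)*P(A) + P(B|A')*P(A')
= 0.6100*0.2270 + 0.2660*0.7730
= 0.138470 + 0.205618 = 0.344088
P(A|B) = 0.138470/0.344088 = 0.4024

P(A|B) = 0.4024


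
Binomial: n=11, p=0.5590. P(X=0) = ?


C(11,0) = 1
p^0 = 1.000000
(1-p)^11 = 0.000123
P = 1 * 1.000000 * 0.000123 = 0.0001

P(X=0) = 0.0001


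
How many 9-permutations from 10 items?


P(10,9) = 10!/1!
= 3628800/1
= 3628800

P(10,9) = 3628800


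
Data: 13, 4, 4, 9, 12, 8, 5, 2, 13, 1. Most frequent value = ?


Frequencies: 1:1, 2:1, 4:2, 5:1, 8:1, 9:1, 12:1, 13:2
Max frequency = 2
Mode = 4, 13

Mode = 4, 13


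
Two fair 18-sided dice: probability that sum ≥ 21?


Total outcomes = 18×18 = 324
Favorable (sum ≥ 21): 136
P = 136/324 = 0.4198

P = 0.4198


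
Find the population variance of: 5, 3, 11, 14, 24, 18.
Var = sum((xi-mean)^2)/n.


Mean = 12.5000
Squared deviations: 56.2500, 90.2500, 2.2500, 2.2500, 132.2500, 30.2500
Sum = 313.5000
Variance = 313.5000/6 = 52.2500

Variance = 52.2500


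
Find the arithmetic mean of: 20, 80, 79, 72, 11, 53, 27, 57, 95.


Sum = 20 + 80 + 79 + 72 + 11 + 53 + 27 + 57 + 95 = 494
n = 9
Mean = 494/9 = 54.8889

Mean = 54.8889


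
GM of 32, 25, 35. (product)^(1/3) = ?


Product = 32 × 25 × 35 = 28000
GM = 28000^(1/3) = 30.3659

GM = 30.3659


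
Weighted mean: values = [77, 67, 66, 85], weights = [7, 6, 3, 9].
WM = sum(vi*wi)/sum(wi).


Numerator = 77*7 + 67*6 + 66*3 + 85*9 = 1904
Denominator = 7 + 6 + 3 + 9 = 25
WM = 1904/25 = 76.1600

WM = 76.1600


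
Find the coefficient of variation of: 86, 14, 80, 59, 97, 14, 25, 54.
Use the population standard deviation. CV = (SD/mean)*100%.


Mean = 53.6250
SD = 30.8502
CV = (30.8502/53.6250)*100 = 57.5295%

CV = 57.5295%


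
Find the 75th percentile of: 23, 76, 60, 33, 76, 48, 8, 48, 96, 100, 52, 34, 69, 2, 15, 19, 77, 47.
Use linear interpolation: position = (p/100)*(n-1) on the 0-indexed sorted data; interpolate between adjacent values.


Sorted: 2, 8, 15, 19, 23, 33, 34, 47, 48, 48, 52, 60, 69, 76, 76, 77, 96, 100
n = 18
Index = 75/100 * 17 = 12.7500
Lower = data[12] = 69, Upper = data[13] = 76
P75 = 69 + 0.7500*(7) = 74.2500

P75 = 74.2500


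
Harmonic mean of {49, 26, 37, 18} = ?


Sum of reciprocals = 1/49 + 1/26 + 1/37 + 1/18 = 0.141452
HM = 4/0.141452 = 28.2781

HM = 28.2781


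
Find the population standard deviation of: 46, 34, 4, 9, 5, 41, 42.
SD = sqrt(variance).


Mean = 25.8571
Variance = 308.4082
SD = sqrt(308.4082) = 17.5616

SD = 17.5616


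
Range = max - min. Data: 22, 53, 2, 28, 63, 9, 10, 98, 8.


Max = 98, Min = 2
Range = 98 - 2 = 96

Range = 96


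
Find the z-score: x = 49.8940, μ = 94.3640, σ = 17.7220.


z = (49.8940 - 94.3640)/17.7220
= -44.4700/17.7220
= -2.5093

z = -2.5093


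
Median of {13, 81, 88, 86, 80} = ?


Sorted: 13, 80, 81, 86, 88
n = 5 (odd)
Middle value = 81

Median = 81


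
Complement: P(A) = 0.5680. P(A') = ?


P(not A) = 1 - 0.5680 = 0.4320

P(not A) = 0.4320


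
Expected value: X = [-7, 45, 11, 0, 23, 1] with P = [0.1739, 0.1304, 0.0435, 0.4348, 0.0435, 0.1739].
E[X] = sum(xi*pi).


E[X] = -7*0.1739 + 45*0.1304 + 11*0.0435 + 0*0.4348 + 23*0.0435 + 1*0.1739
= -1.2173 + 5.8680 + 0.4785 + 0 + 1.0005 + 0.1739
= 6.3036

E[X] = 6.3036


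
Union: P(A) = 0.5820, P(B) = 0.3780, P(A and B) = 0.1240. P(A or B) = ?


P(A∪B) = 0.5820 + 0.3780 - 0.1240
= 0.9600 - 0.1240
= 0.8360

P(A∪B) = 0.8360


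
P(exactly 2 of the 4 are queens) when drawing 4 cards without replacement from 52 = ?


Hypergeometric: P(X=2) = C(4,2)·C(48,2) / C(52,4)
= 6 × 1128 / 270725
= 6768/270725 = 0.0250

P = 0.0250


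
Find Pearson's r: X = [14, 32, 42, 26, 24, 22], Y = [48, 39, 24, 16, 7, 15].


Mean X = 26.6667, Mean Y = 24.8333
SD X = 8.692270, SD Y = 14.322670
Cov = -21.888889
r = -21.888889/(8.692270*14.322670) = -0.1758

r = -0.1758


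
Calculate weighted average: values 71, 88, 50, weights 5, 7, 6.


Numerator = 71*5 + 88*7 + 50*6 = 1271
Denominator = 5 + 7 + 6 = 18
WM = 1271/18 = 70.6111

WM = 70.6111


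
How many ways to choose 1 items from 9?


C(9,1) = 9!/(1! × 8!)
= 362880/(1 × 40320)
= 9

C(9,1) = 9


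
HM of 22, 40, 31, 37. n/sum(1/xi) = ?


Sum of reciprocals = 1/22 + 1/40 + 1/31 + 1/37 = 0.129740
HM = 4/0.129740 = 30.8310

HM = 30.8310


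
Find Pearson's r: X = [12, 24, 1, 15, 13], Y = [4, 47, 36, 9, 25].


Mean X = 13.0000, Mean Y = 24.2000
SD X = 7.348469, SD Y = 16.117072
Cov = 19.800000
r = 19.800000/(7.348469*16.117072) = 0.1672

r = 0.1672


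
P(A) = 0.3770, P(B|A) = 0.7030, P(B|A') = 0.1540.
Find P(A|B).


P(B) = P(B|A)*P(A) + P(B|A')*P(A')
= 0.7030*0.3770 + 0.1540*0.6230
= 0.265031 + 0.095942 = 0.360973
P(A|B) = 0.265031/0.360973 = 0.7342

P(A|B) = 0.7342


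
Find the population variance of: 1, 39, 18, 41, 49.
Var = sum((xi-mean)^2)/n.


Mean = 29.6000
Squared deviations: 817.9600, 88.3600, 134.5600, 129.9600, 376.3600
Sum = 1547.2000
Variance = 1547.2000/5 = 309.4400

Variance = 309.4400


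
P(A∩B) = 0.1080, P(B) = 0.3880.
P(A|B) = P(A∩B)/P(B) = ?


P(A|B) = 0.1080/0.3880 = 0.2784

P(A|B) = 0.2784


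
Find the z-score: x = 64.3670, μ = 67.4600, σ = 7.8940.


z = (64.3670 - 67.4600)/7.8940
= -3.0930/7.8940
= -0.3918

z = -0.3918


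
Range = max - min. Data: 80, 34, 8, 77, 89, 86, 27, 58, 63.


Max = 89, Min = 8
Range = 89 - 8 = 81

Range = 81


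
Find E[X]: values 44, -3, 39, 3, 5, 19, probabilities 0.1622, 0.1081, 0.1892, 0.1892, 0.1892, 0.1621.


E[X] = 44*0.1622 - 3*0.1081 + 39*0.1892 + 3*0.1892 + 5*0.1892 + 19*0.1621
= 7.1368 - 0.3243 + 7.3788 + 0.5676 + 0.9460 + 3.0799
= 18.7848

E[X] = 18.7848


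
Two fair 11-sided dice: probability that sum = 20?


Total outcomes = 11×11 = 121
Favorable (sum = 20): 3
P = 3/121 = 0.0248

P = 0.0248


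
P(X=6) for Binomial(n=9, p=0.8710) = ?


C(9,6) = 84
p^6 = 0.436625
(1-p)^3 = 0.002147
P = 84 * 0.436625 * 0.002147 = 0.0787

P(X=6) = 0.0787


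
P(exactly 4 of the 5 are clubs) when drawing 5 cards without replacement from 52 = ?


Hypergeometric: P(X=4) = C(13,4)·C(39,1) / C(52,5)
= 715 × 39 / 2598960
= 27885/2598960 = 0.0107

P = 0.0107


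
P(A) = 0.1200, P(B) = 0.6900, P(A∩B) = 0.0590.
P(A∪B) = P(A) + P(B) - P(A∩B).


P(A∪B) = 0.1200 + 0.6900 - 0.0590
= 0.8100 - 0.0590
= 0.7510

P(A∪B) = 0.7510


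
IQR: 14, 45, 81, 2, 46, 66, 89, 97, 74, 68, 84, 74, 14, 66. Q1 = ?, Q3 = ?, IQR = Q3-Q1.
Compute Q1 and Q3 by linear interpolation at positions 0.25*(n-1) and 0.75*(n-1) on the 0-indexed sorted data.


Sorted: 2, 14, 14, 45, 46, 66, 66, 68, 74, 74, 81, 84, 89, 97
Q1 (25th %ile) = 45.2500
Q3 (75th %ile) = 79.2500
IQR = 79.2500 - 45.2500 = 34.0000

IQR = 34.0000


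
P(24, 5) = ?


P(24,5) = 24!/19!
= 620448401733239439360000/121645100408832000
= 5100480

P(24,5) = 5100480


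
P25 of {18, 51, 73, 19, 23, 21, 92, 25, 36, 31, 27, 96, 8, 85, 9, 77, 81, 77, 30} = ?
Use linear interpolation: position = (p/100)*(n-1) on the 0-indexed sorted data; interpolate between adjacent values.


Sorted: 8, 9, 18, 19, 21, 23, 25, 27, 30, 31, 36, 51, 73, 77, 77, 81, 85, 92, 96
n = 19
Index = 25/100 * 18 = 4.5000
Lower = data[4] = 21, Upper = data[5] = 23
P25 = 21 + 0.5000*(2) = 22.0000

P25 = 22.0000


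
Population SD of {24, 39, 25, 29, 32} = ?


Mean = 29.8000
Variance = 29.3600
SD = sqrt(29.3600) = 5.4185

SD = 5.4185


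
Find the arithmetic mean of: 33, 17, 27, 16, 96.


Sum = 33 + 17 + 27 + 16 + 96 = 189
n = 5
Mean = 189/5 = 37.8000

Mean = 37.8000


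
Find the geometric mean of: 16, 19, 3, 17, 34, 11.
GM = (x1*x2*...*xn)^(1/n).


Product = 16 × 19 × 3 × 17 × 34 × 11 = 5798496
GM = 5798496^(1/6) = 13.4035

GM = 13.4035


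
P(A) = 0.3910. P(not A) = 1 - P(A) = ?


P(not A) = 1 - 0.3910 = 0.6090

P(not A) = 0.6090


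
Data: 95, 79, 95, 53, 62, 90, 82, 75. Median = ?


Sorted: 53, 62, 75, 79, 82, 90, 95, 95
n = 8 (even)
Middle values: 79 and 82
Median = (79+82)/2 = 80.5000

Median = 80.5000


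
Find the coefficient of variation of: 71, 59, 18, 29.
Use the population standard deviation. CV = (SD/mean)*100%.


Mean = 44.2500
SD = 21.5334
CV = (21.5334/44.2500)*100 = 48.6631%

CV = 48.6631%


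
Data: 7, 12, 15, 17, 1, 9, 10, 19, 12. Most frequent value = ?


Frequencies: 1:1, 7:1, 9:1, 10:1, 12:2, 15:1, 17:1, 19:1
Max frequency = 2
Mode = 12

Mode = 12


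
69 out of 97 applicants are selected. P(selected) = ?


P = 69/97 = 0.7113

P = 0.7113


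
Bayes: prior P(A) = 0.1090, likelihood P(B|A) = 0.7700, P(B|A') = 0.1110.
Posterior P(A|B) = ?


P(B) = P(B|A)*P(A) + P(B|A')*P(A')
= 0.7700*0.1090 + 0.1110*0.8910
= 0.083930 + 0.098901 = 0.182831
P(A|B) = 0.083930/0.182831 = 0.4591

P(A|B) = 0.4591


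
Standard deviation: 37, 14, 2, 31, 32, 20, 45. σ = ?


Mean = 25.8571
Variance = 185.5510
SD = sqrt(185.5510) = 13.6217

SD = 13.6217


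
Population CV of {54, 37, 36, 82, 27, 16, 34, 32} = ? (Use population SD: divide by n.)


Mean = 39.7500
SD = 18.8066
CV = (18.8066/39.7500)*100 = 47.3122%

CV = 47.3122%


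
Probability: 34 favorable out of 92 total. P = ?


P = 34/92 = 0.3696

P = 0.3696


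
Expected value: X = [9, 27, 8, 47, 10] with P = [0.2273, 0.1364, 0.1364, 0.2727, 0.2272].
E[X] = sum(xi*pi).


E[X] = 9*0.2273 + 27*0.1364 + 8*0.1364 + 47*0.2727 + 10*0.2272
= 2.0457 + 3.6828 + 1.0912 + 12.8169 + 2.2720
= 21.9086

E[X] = 21.9086


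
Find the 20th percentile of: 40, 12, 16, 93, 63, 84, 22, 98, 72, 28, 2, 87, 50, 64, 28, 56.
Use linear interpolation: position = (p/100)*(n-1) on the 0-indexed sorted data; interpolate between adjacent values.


Sorted: 2, 12, 16, 22, 28, 28, 40, 50, 56, 63, 64, 72, 84, 87, 93, 98
n = 16
Index = 20/100 * 15 = 3.0000
Lower = data[3] = 22, Upper = data[4] = 28
P20 = 22 + 0*(6) = 22.0000

P20 = 22.0000


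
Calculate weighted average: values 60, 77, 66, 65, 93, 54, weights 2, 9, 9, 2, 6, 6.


Numerator = 60*2 + 77*9 + 66*9 + 65*2 + 93*6 + 54*6 = 2419
Denominator = 2 + 9 + 9 + 2 + 6 + 6 = 34
WM = 2419/34 = 71.1471

WM = 71.1471


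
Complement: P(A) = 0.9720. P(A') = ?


P(not A) = 1 - 0.9720 = 0.0280

P(not A) = 0.0280


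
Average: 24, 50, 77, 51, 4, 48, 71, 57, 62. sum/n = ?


Sum = 24 + 50 + 77 + 51 + 4 + 48 + 71 + 57 + 62 = 444
n = 9
Mean = 444/9 = 49.3333

Mean = 49.3333


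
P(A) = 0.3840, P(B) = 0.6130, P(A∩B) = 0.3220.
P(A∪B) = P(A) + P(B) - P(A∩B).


P(A∪B) = 0.3840 + 0.6130 - 0.3220
= 0.9970 - 0.3220
= 0.6750

P(A∪B) = 0.6750


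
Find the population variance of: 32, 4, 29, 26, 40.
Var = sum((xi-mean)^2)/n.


Mean = 26.2000
Squared deviations: 33.6400, 492.8400, 7.8400, 0.0400, 190.4400
Sum = 724.8000
Variance = 724.8000/5 = 144.9600

Variance = 144.9600


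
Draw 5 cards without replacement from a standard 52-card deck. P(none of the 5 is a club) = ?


P(no clubs) = (39/52) × (38/51) × (37/50) × (36/49) × (35/48)
= 0.2215

P = 0.2215


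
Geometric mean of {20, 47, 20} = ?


Product = 20 × 47 × 20 = 18800
GM = 18800^(1/3) = 26.5901

GM = 26.5901


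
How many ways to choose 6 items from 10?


C(10,6) = 10!/(6! × 4!)
= 3628800/(720 × 24)
= 210

C(10,6) = 210


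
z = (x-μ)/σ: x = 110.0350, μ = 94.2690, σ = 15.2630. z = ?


z = (110.0350 - 94.2690)/15.2630
= 15.7660/15.2630
= 1.0330

z = 1.0330


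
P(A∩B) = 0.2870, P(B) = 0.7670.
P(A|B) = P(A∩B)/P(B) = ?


P(A|B) = 0.2870/0.7670 = 0.3742

P(A|B) = 0.3742


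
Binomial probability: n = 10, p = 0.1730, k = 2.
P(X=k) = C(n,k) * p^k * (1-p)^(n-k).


C(10,2) = 45
p^2 = 0.029929
(1-p)^8 = 0.218798
P = 45 * 0.029929 * 0.218798 = 0.2947

P(X=2) = 0.2947


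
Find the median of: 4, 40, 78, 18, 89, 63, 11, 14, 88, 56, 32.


Sorted: 4, 11, 14, 18, 32, 40, 56, 63, 78, 88, 89
n = 11 (odd)
Middle value = 40

Median = 40


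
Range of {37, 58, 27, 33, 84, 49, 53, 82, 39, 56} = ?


Max = 84, Min = 27
Range = 84 - 27 = 57

Range = 57


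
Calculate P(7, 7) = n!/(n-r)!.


P(7,7) = 7!/0!
= 5040/1
= 5040

P(7,7) = 5040


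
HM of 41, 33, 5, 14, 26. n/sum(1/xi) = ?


Sum of reciprocals = 1/41 + 1/33 + 1/5 + 1/14 + 1/26 = 0.364583
HM = 5/0.364583 = 13.7143

HM = 13.7143


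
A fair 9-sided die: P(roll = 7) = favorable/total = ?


Favorable outcomes (roll = 7): 1
Total outcomes = 9
P = 1/9 = 0.1111

P = 0.1111


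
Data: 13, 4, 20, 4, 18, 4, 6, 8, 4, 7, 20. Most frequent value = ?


Frequencies: 4:4, 6:1, 7:1, 8:1, 13:1, 18:1, 20:2
Max frequency = 4
Mode = 4

Mode = 4


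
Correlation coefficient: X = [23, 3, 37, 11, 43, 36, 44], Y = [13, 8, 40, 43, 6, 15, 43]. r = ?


Mean X = 28.1429, Mean Y = 24.0000
SD X = 14.951623, SD Y = 15.856499
Cov = 34.000000
r = 34.000000/(14.951623*15.856499) = 0.1434

r = 0.1434


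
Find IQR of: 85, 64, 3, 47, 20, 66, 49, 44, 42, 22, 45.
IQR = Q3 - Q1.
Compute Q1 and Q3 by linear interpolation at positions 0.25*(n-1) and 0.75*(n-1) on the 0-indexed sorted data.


Sorted: 3, 20, 22, 42, 44, 45, 47, 49, 64, 66, 85
Q1 (25th %ile) = 32.0000
Q3 (75th %ile) = 56.5000
IQR = 56.5000 - 32.0000 = 24.5000

IQR = 24.5000


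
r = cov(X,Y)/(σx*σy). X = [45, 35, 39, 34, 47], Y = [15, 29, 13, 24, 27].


Mean X = 40.0000, Mean Y = 21.6000
SD X = 5.215362, SD Y = 6.437391
Cov = -7.600000
r = -7.600000/(5.215362*6.437391) = -0.2264

r = -0.2264


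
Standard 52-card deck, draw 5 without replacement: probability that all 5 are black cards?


P(all black cards) = (26/52) × (25/51) × (24/50) × (23/49) × (22/48)
= 0.0253

P = 0.0253


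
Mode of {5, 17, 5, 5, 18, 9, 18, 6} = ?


Frequencies: 5:3, 6:1, 9:1, 17:1, 18:2
Max frequency = 3
Mode = 5

Mode = 5


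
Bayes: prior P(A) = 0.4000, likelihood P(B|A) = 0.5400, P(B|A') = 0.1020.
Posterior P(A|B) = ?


P(B) = P(B|A)*P(A) + P(B|A')*P(A')
= 0.5400*0.4000 + 0.1020*0.6000
= 0.216000 + 0.061200 = 0.277200
P(A|B) = 0.216000/0.277200 = 0.7792

P(A|B) = 0.7792


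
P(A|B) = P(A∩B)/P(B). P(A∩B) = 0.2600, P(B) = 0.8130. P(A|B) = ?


P(A|B) = 0.2600/0.8130 = 0.3198

P(A|B) = 0.3198


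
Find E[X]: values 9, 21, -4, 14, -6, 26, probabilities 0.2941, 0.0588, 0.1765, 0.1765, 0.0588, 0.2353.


E[X] = 9*0.2941 + 21*0.0588 - 4*0.1765 + 14*0.1765 - 6*0.0588 + 26*0.2353
= 2.6469 + 1.2348 - 0.7060 + 2.4710 - 0.3528 + 6.1178
= 11.4117

E[X] = 11.4117


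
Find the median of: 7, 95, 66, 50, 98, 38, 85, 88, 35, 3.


Sorted: 3, 7, 35, 38, 50, 66, 85, 88, 95, 98
n = 10 (even)
Middle values: 50 and 66
Median = (50+66)/2 = 58.0000

Median = 58.0000


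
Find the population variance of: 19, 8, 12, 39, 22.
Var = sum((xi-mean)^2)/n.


Mean = 20.0000
Squared deviations: 1.0000, 144.0000, 64.0000, 361.0000, 4.0000
Sum = 574.0000
Variance = 574.0000/5 = 114.8000

Variance = 114.8000


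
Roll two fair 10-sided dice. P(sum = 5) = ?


Total outcomes = 10×10 = 100
Favorable (sum = 5): 4
P = 4/100 = 0.0400

P = 0.0400


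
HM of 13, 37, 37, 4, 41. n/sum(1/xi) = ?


Sum of reciprocals = 1/13 + 1/37 + 1/37 + 1/4 + 1/41 = 0.405367
HM = 5/0.405367 = 12.3345

HM = 12.3345


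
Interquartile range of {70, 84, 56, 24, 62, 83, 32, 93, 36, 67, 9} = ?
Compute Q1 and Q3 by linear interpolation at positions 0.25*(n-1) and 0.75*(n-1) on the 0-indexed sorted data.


Sorted: 9, 24, 32, 36, 56, 62, 67, 70, 83, 84, 93
Q1 (25th %ile) = 34.0000
Q3 (75th %ile) = 76.5000
IQR = 76.5000 - 34.0000 = 42.5000

IQR = 42.5000


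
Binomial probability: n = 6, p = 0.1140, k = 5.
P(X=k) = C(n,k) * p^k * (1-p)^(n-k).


C(6,5) = 6
p^5 = 1.925415e-05
(1-p)^1 = 0.886000
P = 6 * 1.925415e-05 * 0.886000 = 0.0001

P(X=5) = 0.0001


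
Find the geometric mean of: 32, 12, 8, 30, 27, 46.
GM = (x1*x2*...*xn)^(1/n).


Product = 32 × 12 × 8 × 30 × 27 × 46 = 114462720
GM = 114462720^(1/6) = 22.0349

GM = 22.0349


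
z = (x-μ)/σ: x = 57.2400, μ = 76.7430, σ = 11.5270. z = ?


z = (57.2400 - 76.7430)/11.5270
= -19.5030/11.5270
= -1.6919

z = -1.6919


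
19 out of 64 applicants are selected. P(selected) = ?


P = 19/64 = 0.2969

P = 0.2969


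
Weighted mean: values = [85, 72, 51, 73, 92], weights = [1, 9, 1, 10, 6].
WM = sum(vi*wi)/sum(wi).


Numerator = 85*1 + 72*9 + 51*1 + 73*10 + 92*6 = 2066
Denominator = 1 + 9 + 1 + 10 + 6 = 27
WM = 2066/27 = 76.5185

WM = 76.5185


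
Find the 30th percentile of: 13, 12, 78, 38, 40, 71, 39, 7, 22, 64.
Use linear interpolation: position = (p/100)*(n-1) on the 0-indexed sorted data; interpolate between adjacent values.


Sorted: 7, 12, 13, 22, 38, 39, 40, 64, 71, 78
n = 10
Index = 30/100 * 9 = 2.7000
Lower = data[2] = 13, Upper = data[3] = 22
P30 = 13 + 0.7000*(9) = 19.3000

P30 = 19.3000


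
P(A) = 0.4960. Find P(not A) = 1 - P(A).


P(not A) = 1 - 0.4960 = 0.5040

P(not A) = 0.5040


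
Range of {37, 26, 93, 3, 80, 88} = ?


Max = 93, Min = 3
Range = 93 - 3 = 90

Range = 90


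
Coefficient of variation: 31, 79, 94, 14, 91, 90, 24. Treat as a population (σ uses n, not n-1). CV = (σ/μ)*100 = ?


Mean = 60.4286
SD = 33.0145
CV = (33.0145/60.4286)*100 = 54.6340%

CV = 54.6340%


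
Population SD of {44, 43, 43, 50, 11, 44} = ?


Mean = 39.1667
Variance = 164.4722
SD = sqrt(164.4722) = 12.8247

SD = 12.8247


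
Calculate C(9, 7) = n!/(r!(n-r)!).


C(9,7) = 9!/(7! × 2!)
= 362880/(5040 × 2)
= 36

C(9,7) = 36


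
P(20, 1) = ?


P(20,1) = 20!/19!
= 2432902008176640000/121645100408832000
= 20

P(20,1) = 20


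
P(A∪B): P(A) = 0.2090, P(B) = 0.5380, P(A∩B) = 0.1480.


P(A∪B) = 0.2090 + 0.5380 - 0.1480
= 0.7470 - 0.1480
= 0.5990

P(A∪B) = 0.5990


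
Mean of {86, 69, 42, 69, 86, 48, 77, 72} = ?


Sum = 86 + 69 + 42 + 69 + 86 + 48 + 77 + 72 = 549
n = 8
Mean = 549/8 = 68.6250

Mean = 68.6250


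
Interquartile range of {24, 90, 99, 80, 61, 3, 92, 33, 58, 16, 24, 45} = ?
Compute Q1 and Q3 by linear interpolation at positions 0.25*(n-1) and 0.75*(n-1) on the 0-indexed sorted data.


Sorted: 3, 16, 24, 24, 33, 45, 58, 61, 80, 90, 92, 99
Q1 (25th %ile) = 24.0000
Q3 (75th %ile) = 82.5000
IQR = 82.5000 - 24.0000 = 58.5000

IQR = 58.5000


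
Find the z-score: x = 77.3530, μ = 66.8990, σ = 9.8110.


z = (77.3530 - 66.8990)/9.8110
= 10.4540/9.8110
= 1.0655

z = 1.0655


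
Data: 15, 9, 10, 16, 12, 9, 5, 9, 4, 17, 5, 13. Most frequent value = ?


Frequencies: 4:1, 5:2, 9:3, 10:1, 12:1, 13:1, 15:1, 16:1, 17:1
Max frequency = 3
Mode = 9

Mode = 9


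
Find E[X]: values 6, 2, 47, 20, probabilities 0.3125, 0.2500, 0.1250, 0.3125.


E[X] = 6*0.3125 + 2*0.2500 + 47*0.1250 + 20*0.3125
= 1.8750 + 0.5000 + 5.8750 + 6.2500
= 14.5000

E[X] = 14.5000


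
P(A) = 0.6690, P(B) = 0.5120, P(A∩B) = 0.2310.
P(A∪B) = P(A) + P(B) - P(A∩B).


P(A∪B) = 0.6690 + 0.5120 - 0.2310
= 1.1810 - 0.2310
= 0.9500

P(A∪B) = 0.9500


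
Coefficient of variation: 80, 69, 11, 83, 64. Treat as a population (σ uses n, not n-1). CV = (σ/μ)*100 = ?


Mean = 61.4000
SD = 26.1427
CV = (26.1427/61.4000)*100 = 42.5777%

CV = 42.5777%


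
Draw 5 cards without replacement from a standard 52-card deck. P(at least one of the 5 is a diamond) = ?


P(at least one) = 1 - P(none)
P(none) = (39/52) × (38/51) × (37/50) × (36/49) × (35/48) = 0.221534
P(at least one) = 1 - 0.221534 = 0.7785

P = 0.7785


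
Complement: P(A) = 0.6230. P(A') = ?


P(not A) = 1 - 0.6230 = 0.3770

P(not A) = 0.3770


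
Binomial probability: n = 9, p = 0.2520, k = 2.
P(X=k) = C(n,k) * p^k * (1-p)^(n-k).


C(9,2) = 36
p^2 = 0.063504
(1-p)^7 = 0.131012
P = 36 * 0.063504 * 0.131012 = 0.2995

P(X=2) = 0.2995


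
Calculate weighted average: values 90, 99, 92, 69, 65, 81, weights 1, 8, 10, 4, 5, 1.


Numerator = 90*1 + 99*8 + 92*10 + 69*4 + 65*5 + 81*1 = 2484
Denominator = 1 + 8 + 10 + 4 + 5 + 1 = 29
WM = 2484/29 = 85.6552

WM = 85.6552


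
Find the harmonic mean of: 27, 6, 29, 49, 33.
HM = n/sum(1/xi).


Sum of reciprocals = 1/27 + 1/6 + 1/29 + 1/49 + 1/33 = 0.288898
HM = 5/0.288898 = 17.3072

HM = 17.3072


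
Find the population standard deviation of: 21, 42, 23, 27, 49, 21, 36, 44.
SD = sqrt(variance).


Mean = 32.8750
Variance = 111.3594
SD = sqrt(111.3594) = 10.5527

SD = 10.5527


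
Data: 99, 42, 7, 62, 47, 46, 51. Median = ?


Sorted: 7, 42, 46, 47, 51, 62, 99
n = 7 (odd)
Middle value = 47

Median = 47


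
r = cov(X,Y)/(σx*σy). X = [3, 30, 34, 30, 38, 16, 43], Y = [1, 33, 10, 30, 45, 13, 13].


Mean X = 27.7143, Mean Y = 20.7143
SD X = 12.747149, SD Y = 14.389622
Cov = 98.775510
r = 98.775510/(12.747149*14.389622) = 0.5385

r = 0.5385


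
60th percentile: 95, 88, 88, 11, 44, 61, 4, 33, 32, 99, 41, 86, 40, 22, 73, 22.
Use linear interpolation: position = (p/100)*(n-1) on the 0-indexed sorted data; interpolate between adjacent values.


Sorted: 4, 11, 22, 22, 32, 33, 40, 41, 44, 61, 73, 86, 88, 88, 95, 99
n = 16
Index = 60/100 * 15 = 9.0000
Lower = data[9] = 61, Upper = data[10] = 73
P60 = 61 + 0*(12) = 61.0000

P60 = 61.0000


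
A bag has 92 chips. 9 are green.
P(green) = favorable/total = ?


P = 9/92 = 0.0978

P = 0.0978


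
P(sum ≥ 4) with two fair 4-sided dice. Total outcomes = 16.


Total outcomes = 4×4 = 16
Favorable (sum ≥ 4): 13
P = 13/16 = 0.8125

P = 0.8125


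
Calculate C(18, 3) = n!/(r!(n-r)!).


C(18,3) = 18!/(3! × 15!)
= 6402373705728000/(6 × 1307674368000)
= 816

C(18,3) = 816


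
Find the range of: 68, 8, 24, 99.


Max = 99, Min = 8
Range = 99 - 8 = 91

Range = 91


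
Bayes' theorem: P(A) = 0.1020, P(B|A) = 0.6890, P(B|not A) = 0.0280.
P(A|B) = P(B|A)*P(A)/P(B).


P(B) = P(B|A)*P(A) + P(B|A')*P(A')
= 0.6890*0.1020 + 0.0280*0.8980
= 0.070278 + 0.025144 = 0.095422
P(A|B) = 0.070278/0.095422 = 0.7365

P(A|B) = 0.7365


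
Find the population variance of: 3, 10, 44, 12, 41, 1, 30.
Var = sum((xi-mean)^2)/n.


Mean = 20.1429
Squared deviations: 293.8776, 102.8776, 569.1633, 66.3061, 435.0204, 366.4490, 97.1633
Sum = 1930.8571
Variance = 1930.8571/7 = 275.8367

Variance = 275.8367


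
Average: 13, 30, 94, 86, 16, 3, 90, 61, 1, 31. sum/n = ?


Sum = 13 + 30 + 94 + 86 + 16 + 3 + 90 + 61 + 1 + 31 = 425
n = 10
Mean = 425/10 = 42.5000

Mean = 42.5000


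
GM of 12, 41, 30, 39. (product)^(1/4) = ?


Product = 12 × 41 × 30 × 39 = 575640
GM = 575640^(1/4) = 27.5447

GM = 27.5447


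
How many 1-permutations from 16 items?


P(16,1) = 16!/15!
= 20922789888000/1307674368000
= 16

P(16,1) = 16


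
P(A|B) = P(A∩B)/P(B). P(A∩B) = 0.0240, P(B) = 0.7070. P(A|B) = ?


P(A|B) = 0.0240/0.7070 = 0.0339

P(A|B) = 0.0339


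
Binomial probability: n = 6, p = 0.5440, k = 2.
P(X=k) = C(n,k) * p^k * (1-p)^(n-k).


C(6,2) = 15
p^2 = 0.295936
(1-p)^4 = 0.043237
P = 15 * 0.295936 * 0.043237 = 0.1919

P(X=2) = 0.1919


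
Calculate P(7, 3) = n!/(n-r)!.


P(7,3) = 7!/4!
= 5040/24
= 210

P(7,3) = 210


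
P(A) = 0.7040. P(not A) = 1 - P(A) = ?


P(not A) = 1 - 0.7040 = 0.2960

P(not A) = 0.2960


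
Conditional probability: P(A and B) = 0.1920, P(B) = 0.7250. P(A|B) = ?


P(A|B) = 0.1920/0.7250 = 0.2648

P(A|B) = 0.2648


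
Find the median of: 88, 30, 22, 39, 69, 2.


Sorted: 2, 22, 30, 39, 69, 88
n = 6 (even)
Middle values: 30 and 39
Median = (30+39)/2 = 34.5000

Median = 34.5000


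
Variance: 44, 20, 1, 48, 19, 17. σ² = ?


Mean = 24.8333
Squared deviations: 367.3611, 23.3611, 568.0278, 536.6944, 34.0278, 61.3611
Sum = 1590.8333
Variance = 1590.8333/6 = 265.1389

Variance = 265.1389


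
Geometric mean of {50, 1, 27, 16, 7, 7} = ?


Product = 50 × 1 × 27 × 16 × 7 × 7 = 1058400
GM = 1058400^(1/6) = 10.0950

GM = 10.0950


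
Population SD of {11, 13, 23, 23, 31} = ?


Mean = 20.2000
Variance = 53.7600
SD = sqrt(53.7600) = 7.3321

SD = 7.3321


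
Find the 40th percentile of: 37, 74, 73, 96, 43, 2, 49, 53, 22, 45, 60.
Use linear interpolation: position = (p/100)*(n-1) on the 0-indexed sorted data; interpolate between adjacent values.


Sorted: 2, 22, 37, 43, 45, 49, 53, 60, 73, 74, 96
n = 11
Index = 40/100 * 10 = 4.0000
Lower = data[4] = 45, Upper = data[5] = 49
P40 = 45 + 0*(4) = 45.0000

P40 = 45.0000


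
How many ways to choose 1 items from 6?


C(6,1) = 6!/(1! × 5!)
= 720/(1 × 120)
= 6

C(6,1) = 6


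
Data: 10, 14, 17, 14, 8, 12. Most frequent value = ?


Frequencies: 8:1, 10:1, 12:1, 14:2, 17:1
Max frequency = 2
Mode = 14

Mode = 14


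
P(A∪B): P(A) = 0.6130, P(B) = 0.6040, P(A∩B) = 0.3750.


P(A∪B) = 0.6130 + 0.6040 - 0.3750
= 1.2170 - 0.3750
= 0.8420

P(A∪B) = 0.8420


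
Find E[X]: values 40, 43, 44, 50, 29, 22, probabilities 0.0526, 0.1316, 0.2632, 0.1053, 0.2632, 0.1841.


E[X] = 40*0.0526 + 43*0.1316 + 44*0.2632 + 50*0.1053 + 29*0.2632 + 22*0.1841
= 2.1040 + 5.6588 + 11.5808 + 5.2650 + 7.6328 + 4.0502
= 36.2916

E[X] = 36.2916


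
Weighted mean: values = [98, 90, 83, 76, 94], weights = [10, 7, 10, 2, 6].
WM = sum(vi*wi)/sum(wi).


Numerator = 98*10 + 90*7 + 83*10 + 76*2 + 94*6 = 3156
Denominator = 10 + 7 + 10 + 2 + 6 = 35
WM = 3156/35 = 90.1714

WM = 90.1714


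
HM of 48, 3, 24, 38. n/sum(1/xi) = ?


Sum of reciprocals = 1/48 + 1/3 + 1/24 + 1/38 = 0.422149
HM = 4/0.422149 = 9.4753

HM = 9.4753


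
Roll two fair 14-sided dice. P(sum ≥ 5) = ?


Total outcomes = 14×14 = 196
Favorable (sum ≥ 5): 190
P = 190/196 = 0.9694

P = 0.9694


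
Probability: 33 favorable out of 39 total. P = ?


P = 33/39 = 0.8462

P = 0.8462


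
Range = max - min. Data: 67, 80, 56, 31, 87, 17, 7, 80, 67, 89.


Max = 89, Min = 7
Range = 89 - 7 = 82

Range = 82


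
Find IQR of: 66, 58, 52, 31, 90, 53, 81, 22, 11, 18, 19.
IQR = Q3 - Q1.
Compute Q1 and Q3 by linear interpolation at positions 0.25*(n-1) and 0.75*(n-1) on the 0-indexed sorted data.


Sorted: 11, 18, 19, 22, 31, 52, 53, 58, 66, 81, 90
Q1 (25th %ile) = 20.5000
Q3 (75th %ile) = 62.0000
IQR = 62.0000 - 20.5000 = 41.5000

IQR = 41.5000


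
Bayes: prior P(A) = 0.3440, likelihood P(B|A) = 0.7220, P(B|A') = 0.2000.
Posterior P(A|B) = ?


P(B) = P(B|A)*P(A) + P(B|A')*P(A')
= 0.7220*0.3440 + 0.2000*0.6560
= 0.248368 + 0.131200 = 0.379568
P(A|B) = 0.248368/0.379568 = 0.6543

P(A|B) = 0.6543


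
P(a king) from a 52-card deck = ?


4 kings in 52 cards
P = 4/52 = 0.0769

P = 0.0769


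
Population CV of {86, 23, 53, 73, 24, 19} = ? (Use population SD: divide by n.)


Mean = 46.3333
SD = 26.2022
CV = (26.2022/46.3333)*100 = 56.5515%

CV = 56.5515%


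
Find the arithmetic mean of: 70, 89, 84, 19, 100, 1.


Sum = 70 + 89 + 84 + 19 + 100 + 1 = 363
n = 6
Mean = 363/6 = 60.5000

Mean = 60.5000


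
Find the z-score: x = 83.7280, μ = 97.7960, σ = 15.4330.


z = (83.7280 - 97.7960)/15.4330
= -14.0680/15.4330
= -0.9116

z = -0.9116


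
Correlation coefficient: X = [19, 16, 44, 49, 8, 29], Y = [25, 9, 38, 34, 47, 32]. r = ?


Mean X = 27.5000, Mean Y = 30.8333
SD X = 14.840822, SD Y = 11.795715
Cov = 28.916667
r = 28.916667/(14.840822*11.795715) = 0.1652

r = 0.1652


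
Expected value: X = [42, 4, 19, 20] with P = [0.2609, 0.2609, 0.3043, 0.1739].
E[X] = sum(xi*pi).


E[X] = 42*0.2609 + 4*0.2609 + 19*0.3043 + 20*0.1739
= 10.9578 + 1.0436 + 5.7817 + 3.4780
= 21.2611

E[X] = 21.2611


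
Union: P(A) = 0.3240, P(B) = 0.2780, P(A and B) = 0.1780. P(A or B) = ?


P(A∪B) = 0.3240 + 0.2780 - 0.1780
= 0.6020 - 0.1780
= 0.4240

P(A∪B) = 0.4240


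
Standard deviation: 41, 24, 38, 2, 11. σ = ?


Mean = 23.2000
Variance = 226.9600
SD = sqrt(226.9600) = 15.0652

SD = 15.0652


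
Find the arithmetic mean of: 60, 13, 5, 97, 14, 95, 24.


Sum = 60 + 13 + 5 + 97 + 14 + 95 + 24 = 308
n = 7
Mean = 308/7 = 44.0000

Mean = 44.0000


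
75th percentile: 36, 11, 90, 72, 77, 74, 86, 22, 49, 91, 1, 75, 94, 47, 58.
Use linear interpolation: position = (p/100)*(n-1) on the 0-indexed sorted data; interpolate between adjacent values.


Sorted: 1, 11, 22, 36, 47, 49, 58, 72, 74, 75, 77, 86, 90, 91, 94
n = 15
Index = 75/100 * 14 = 10.5000
Lower = data[10] = 77, Upper = data[11] = 86
P75 = 77 + 0.5000*(9) = 81.5000

P75 = 81.5000


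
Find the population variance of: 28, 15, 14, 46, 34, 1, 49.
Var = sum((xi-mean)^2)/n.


Mean = 26.7143
Squared deviations: 1.6531, 137.2245, 161.6531, 371.9388, 53.0816, 661.2245, 496.6531
Sum = 1883.4286
Variance = 1883.4286/7 = 269.0612

Variance = 269.0612


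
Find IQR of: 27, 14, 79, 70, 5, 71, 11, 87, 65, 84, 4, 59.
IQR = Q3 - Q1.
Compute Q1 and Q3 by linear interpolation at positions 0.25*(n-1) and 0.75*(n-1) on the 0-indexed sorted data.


Sorted: 4, 5, 11, 14, 27, 59, 65, 70, 71, 79, 84, 87
Q1 (25th %ile) = 13.2500
Q3 (75th %ile) = 73.0000
IQR = 73.0000 - 13.2500 = 59.7500

IQR = 59.7500


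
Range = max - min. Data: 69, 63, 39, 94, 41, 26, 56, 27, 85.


Max = 94, Min = 26
Range = 94 - 26 = 68

Range = 68


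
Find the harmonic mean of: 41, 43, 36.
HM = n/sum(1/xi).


Sum of reciprocals = 1/41 + 1/43 + 1/36 = 0.075424
HM = 3/0.075424 = 39.7752

HM = 39.7752


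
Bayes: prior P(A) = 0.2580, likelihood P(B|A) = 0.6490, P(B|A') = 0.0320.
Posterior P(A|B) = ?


P(B) = P(B|A)*P(A) + P(B|A')*P(A')
= 0.6490*0.2580 + 0.0320*0.7420
= 0.167442 + 0.023744 = 0.191186
P(A|B) = 0.167442/0.191186 = 0.8758

P(A|B) = 0.8758


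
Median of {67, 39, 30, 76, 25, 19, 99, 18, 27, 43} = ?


Sorted: 18, 19, 25, 27, 30, 39, 43, 67, 76, 99
n = 10 (even)
Middle values: 30 and 39
Median = (30+39)/2 = 34.5000

Median = 34.5000


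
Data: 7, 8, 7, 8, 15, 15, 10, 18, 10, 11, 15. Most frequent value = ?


Frequencies: 7:2, 8:2, 10:2, 11:1, 15:3, 18:1
Max frequency = 3
Mode = 15

Mode = 15


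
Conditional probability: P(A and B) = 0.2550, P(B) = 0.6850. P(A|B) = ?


P(A|B) = 0.2550/0.6850 = 0.3723

P(A|B) = 0.3723


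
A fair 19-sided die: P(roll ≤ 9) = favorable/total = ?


Favorable outcomes (roll ≤ 9): 9
Total outcomes = 19
P = 9/19 = 0.4737

P = 0.4737


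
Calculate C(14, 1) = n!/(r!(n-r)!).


C(14,1) = 14!/(1! × 13!)
= 87178291200/(1 × 6227020800)
= 14

C(14,1) = 14


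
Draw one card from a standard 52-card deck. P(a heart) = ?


13 hearts in 52 cards
P = 13/52 = 0.2500

P = 0.2500


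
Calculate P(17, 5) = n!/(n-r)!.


P(17,5) = 17!/12!
= 355687428096000/479001600
= 742560

P(17,5) = 742560


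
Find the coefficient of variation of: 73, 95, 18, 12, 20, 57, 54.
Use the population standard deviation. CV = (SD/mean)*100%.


Mean = 47.0000
SD = 29.0910
CV = (29.0910/47.0000)*100 = 61.8957%

CV = 61.8957%


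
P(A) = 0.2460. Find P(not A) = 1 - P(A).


P(not A) = 1 - 0.2460 = 0.7540

P(not A) = 0.7540


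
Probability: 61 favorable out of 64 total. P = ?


P = 61/64 = 0.9531

P = 0.9531


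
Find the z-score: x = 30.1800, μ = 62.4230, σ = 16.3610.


z = (30.1800 - 62.4230)/16.3610
= -32.2430/16.3610
= -1.9707

z = -1.9707


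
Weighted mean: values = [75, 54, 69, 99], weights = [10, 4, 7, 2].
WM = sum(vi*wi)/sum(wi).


Numerator = 75*10 + 54*4 + 69*7 + 99*2 = 1647
Denominator = 10 + 4 + 7 + 2 = 23
WM = 1647/23 = 71.6087

WM = 71.6087


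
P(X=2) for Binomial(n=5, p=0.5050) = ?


C(5,2) = 10
p^2 = 0.255025
(1-p)^3 = 0.121287
P = 10 * 0.255025 * 0.121287 = 0.3093

P(X=2) = 0.3093


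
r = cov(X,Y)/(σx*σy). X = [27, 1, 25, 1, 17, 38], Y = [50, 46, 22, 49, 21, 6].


Mean X = 18.1667, Mean Y = 32.3333
SD X = 13.594321, SD Y = 16.858891
Cov = -157.388889
r = -157.388889/(13.594321*16.858891) = -0.6867

r = -0.6867


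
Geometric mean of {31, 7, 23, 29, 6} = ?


Product = 31 × 7 × 23 × 29 × 6 = 868434
GM = 868434^(1/5) = 15.4080

GM = 15.4080


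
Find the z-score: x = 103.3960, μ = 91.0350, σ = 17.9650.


z = (103.3960 - 91.0350)/17.9650
= 12.3610/17.9650
= 0.6881

z = 0.6881


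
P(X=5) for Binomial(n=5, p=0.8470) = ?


C(5,5) = 1
p^5 = 0.435930
(1-p)^0 = 1.000000
P = 1 * 0.435930 * 1.000000 = 0.4359

P(X=5) = 0.4359


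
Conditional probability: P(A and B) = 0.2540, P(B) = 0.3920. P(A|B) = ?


P(A|B) = 0.2540/0.3920 = 0.6480

P(A|B) = 0.6480


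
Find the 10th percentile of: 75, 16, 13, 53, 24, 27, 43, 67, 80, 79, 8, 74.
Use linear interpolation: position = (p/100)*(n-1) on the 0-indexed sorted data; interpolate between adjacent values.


Sorted: 8, 13, 16, 24, 27, 43, 53, 67, 74, 75, 79, 80
n = 12
Index = 10/100 * 11 = 1.1000
Lower = data[1] = 13, Upper = data[2] = 16
P10 = 13 + 0.1000*(3) = 13.3000

P10 = 13.3000


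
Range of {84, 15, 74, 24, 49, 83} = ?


Max = 84, Min = 15
Range = 84 - 15 = 69

Range = 69


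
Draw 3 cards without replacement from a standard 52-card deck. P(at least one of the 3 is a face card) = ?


P(at least one) = 1 - P(none)
P(none) = (40/52) × (39/51) × (38/50) = 0.447059
P(at least one) = 1 - 0.447059 = 0.5529

P = 0.5529


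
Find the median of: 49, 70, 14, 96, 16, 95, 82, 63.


Sorted: 14, 16, 49, 63, 70, 82, 95, 96
n = 8 (even)
Middle values: 63 and 70
Median = (63+70)/2 = 66.5000

Median = 66.5000


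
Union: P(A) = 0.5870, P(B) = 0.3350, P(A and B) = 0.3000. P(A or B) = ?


P(A∪B) = 0.5870 + 0.3350 - 0.3000
= 0.9220 - 0.3000
= 0.6220

P(A∪B) = 0.6220


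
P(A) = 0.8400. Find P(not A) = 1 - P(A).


P(not A) = 1 - 0.8400 = 0.1600

P(not A) = 0.1600


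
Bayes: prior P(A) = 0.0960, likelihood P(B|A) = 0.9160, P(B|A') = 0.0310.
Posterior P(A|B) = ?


P(B) = P(B|A)*P(A) + P(B|A')*P(A')
= 0.9160*0.0960 + 0.0310*0.9040
= 0.087936 + 0.028024 = 0.115960
P(A|B) = 0.087936/0.115960 = 0.7583

P(A|B) = 0.7583


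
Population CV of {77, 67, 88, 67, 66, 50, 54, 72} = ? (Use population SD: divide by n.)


Mean = 67.6250
SD = 11.3020
CV = (11.3020/67.6250)*100 = 16.7127%

CV = 16.7127%


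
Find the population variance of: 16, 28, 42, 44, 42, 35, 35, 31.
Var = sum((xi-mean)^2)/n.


Mean = 34.1250
Squared deviations: 328.5156, 37.5156, 62.0156, 97.5156, 62.0156, 0.7656, 0.7656, 9.7656
Sum = 598.8750
Variance = 598.8750/8 = 74.8594

Variance = 74.8594


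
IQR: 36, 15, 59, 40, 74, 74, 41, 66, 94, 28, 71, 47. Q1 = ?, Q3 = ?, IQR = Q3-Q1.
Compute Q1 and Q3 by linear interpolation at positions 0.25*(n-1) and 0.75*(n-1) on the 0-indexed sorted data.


Sorted: 15, 28, 36, 40, 41, 47, 59, 66, 71, 74, 74, 94
Q1 (25th %ile) = 39.0000
Q3 (75th %ile) = 71.7500
IQR = 71.7500 - 39.0000 = 32.7500

IQR = 32.7500


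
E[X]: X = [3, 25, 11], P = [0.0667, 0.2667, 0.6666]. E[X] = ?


E[X] = 3*0.0667 + 25*0.2667 + 11*0.6666
= 0.2001 + 6.6675 + 7.3326
= 14.2002

E[X] = 14.2002


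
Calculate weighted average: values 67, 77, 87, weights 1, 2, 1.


Numerator = 67*1 + 77*2 + 87*1 = 308
Denominator = 1 + 2 + 1 = 4
WM = 308/4 = 77.0000

WM = 77.0000


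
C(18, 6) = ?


C(18,6) = 18!/(6! × 12!)
= 6402373705728000/(720 × 479001600)
= 18564

C(18,6) = 18564


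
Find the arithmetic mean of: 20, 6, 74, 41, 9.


Sum = 20 + 6 + 74 + 41 + 9 = 150
n = 5
Mean = 150/5 = 30.0000

Mean = 30.0000


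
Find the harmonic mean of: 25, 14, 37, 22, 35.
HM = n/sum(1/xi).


Sum of reciprocals = 1/25 + 1/14 + 1/37 + 1/22 + 1/35 = 0.212482
HM = 5/0.212482 = 23.5315

HM = 23.5315


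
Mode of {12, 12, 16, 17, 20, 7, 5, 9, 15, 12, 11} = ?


Frequencies: 5:1, 7:1, 9:1, 11:1, 12:3, 15:1, 16:1, 17:1, 20:1
Max frequency = 3
Mode = 12

Mode = 12


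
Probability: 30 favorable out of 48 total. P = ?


P = 30/48 = 0.6250

P = 0.6250


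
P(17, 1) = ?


P(17,1) = 17!/16!
= 355687428096000/20922789888000
= 17

P(17,1) = 17


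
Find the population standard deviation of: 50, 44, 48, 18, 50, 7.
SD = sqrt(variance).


Mean = 36.1667
Variance = 294.1389
SD = sqrt(294.1389) = 17.1505

SD = 17.1505


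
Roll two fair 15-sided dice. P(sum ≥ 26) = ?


Total outcomes = 15×15 = 225
Favorable (sum ≥ 26): 15
P = 15/225 = 0.0667

P = 0.0667


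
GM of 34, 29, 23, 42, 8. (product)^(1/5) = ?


Product = 34 × 29 × 23 × 42 × 8 = 7619808
GM = 7619808^(1/5) = 23.7897

GM = 23.7897


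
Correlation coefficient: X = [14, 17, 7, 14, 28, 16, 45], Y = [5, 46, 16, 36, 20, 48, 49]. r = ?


Mean X = 20.1429, Mean Y = 31.4286
SD X = 11.679391, SD Y = 16.404330
Cov = 81.367347
r = 81.367347/(11.679391*16.404330) = 0.4247

r = 0.4247


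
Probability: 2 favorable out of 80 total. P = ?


P = 2/80 = 0.0250

P = 0.0250


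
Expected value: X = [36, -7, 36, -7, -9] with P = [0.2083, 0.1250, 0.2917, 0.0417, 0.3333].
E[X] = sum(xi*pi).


E[X] = 36*0.2083 - 7*0.1250 + 36*0.2917 - 7*0.0417 - 9*0.3333
= 7.4988 - 0.8750 + 10.5012 - 0.2919 - 2.9997
= 13.8334

E[X] = 13.8334


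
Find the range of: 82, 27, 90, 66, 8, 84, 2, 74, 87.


Max = 90, Min = 2
Range = 90 - 2 = 88

Range = 88


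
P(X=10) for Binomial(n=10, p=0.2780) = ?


C(10,10) = 1
p^10 = 2.757071e-06
(1-p)^0 = 1.000000
P = 1 * 2.757071e-06 * 1.000000 = 2.7571e-06

P(X=10) = 2.7571e-06


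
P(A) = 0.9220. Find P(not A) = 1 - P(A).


P(not A) = 1 - 0.9220 = 0.0780

P(not A) = 0.0780


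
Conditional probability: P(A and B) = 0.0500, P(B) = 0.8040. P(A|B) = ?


P(A|B) = 0.0500/0.8040 = 0.0622

P(A|B) = 0.0622


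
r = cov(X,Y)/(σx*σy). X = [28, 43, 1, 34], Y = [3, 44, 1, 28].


Mean X = 26.5000, Mean Y = 19.0000
SD X = 15.660460, SD Y = 17.930421
Cov = 228.750000
r = 228.750000/(15.660460*17.930421) = 0.8146

r = 0.8146


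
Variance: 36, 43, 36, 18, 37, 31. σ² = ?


Mean = 33.5000
Squared deviations: 6.2500, 90.2500, 6.2500, 240.2500, 12.2500, 6.2500
Sum = 361.5000
Variance = 361.5000/6 = 60.2500

Variance = 60.2500


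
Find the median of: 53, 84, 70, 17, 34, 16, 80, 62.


Sorted: 16, 17, 34, 53, 62, 70, 80, 84
n = 8 (even)
Middle values: 53 and 62
Median = (53+62)/2 = 57.5000

Median = 57.5000


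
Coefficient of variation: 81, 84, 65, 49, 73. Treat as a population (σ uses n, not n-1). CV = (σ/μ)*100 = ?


Mean = 70.4000
SD = 12.5793
CV = (12.5793/70.4000)*100 = 17.8684%

CV = 17.8684%


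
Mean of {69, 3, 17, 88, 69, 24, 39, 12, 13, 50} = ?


Sum = 69 + 3 + 17 + 88 + 69 + 24 + 39 + 12 + 13 + 50 = 384
n = 10
Mean = 384/10 = 38.4000

Mean = 38.4000


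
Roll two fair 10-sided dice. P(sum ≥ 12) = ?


Total outcomes = 10×10 = 100
Favorable (sum ≥ 12): 45
P = 45/100 = 0.4500

P = 0.4500


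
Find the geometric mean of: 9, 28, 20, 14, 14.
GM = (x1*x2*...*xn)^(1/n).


Product = 9 × 28 × 20 × 14 × 14 = 987840
GM = 987840^(1/5) = 15.8102

GM = 15.8102


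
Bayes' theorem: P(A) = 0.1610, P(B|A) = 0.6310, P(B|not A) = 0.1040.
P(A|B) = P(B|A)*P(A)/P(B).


P(B) = P(B|A)*P(A) + P(B|A')*P(A')
= 0.6310*0.1610 + 0.1040*0.8390
= 0.101591 + 0.087256 = 0.188847
P(A|B) = 0.101591/0.188847 = 0.5380

P(A|B) = 0.5380
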